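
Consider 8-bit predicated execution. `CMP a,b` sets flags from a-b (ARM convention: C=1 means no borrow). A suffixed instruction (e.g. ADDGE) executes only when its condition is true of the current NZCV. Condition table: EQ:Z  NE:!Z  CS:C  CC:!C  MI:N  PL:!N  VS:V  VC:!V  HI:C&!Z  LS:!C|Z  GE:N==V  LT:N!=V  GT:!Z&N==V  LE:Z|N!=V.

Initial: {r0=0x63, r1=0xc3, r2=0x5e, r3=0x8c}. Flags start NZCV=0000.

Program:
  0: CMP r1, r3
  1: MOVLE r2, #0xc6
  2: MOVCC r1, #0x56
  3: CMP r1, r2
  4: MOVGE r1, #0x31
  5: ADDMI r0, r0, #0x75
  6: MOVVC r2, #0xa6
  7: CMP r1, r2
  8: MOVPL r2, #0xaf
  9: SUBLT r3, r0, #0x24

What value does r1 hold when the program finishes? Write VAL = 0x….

VAL = 0xc3

[0] flags=0010 → (cmp)
[1] flags=0010 LE?F → skip
[2] flags=0010 CC?F → skip
[3] flags=0011 → (cmp)
[4] flags=0011 GE?F → skip
[5] flags=0011 MI?F → skip
[6] flags=0011 VC?F → skip
[7] flags=0011 → (cmp)
[8] flags=0011 PL?T → r2=0xaf
[9] flags=0011 LT?T → r3=0x3f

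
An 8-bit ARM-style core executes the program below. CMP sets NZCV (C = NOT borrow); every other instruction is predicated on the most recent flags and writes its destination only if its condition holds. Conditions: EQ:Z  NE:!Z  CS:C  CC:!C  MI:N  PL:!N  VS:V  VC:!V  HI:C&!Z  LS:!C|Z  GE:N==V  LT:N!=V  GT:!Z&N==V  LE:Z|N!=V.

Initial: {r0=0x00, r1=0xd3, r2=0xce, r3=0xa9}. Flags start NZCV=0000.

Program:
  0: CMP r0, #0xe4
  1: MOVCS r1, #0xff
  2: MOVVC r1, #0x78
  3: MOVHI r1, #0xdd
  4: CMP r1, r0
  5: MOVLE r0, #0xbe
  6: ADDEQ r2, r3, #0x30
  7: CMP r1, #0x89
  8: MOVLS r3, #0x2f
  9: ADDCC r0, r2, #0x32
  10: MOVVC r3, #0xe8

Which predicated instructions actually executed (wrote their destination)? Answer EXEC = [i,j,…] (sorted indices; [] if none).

0: ✓ CMP  NZCV=0000
1: · MOVCS
2: ✓ MOVVC  r1←0x78
3: · MOVHI
4: ✓ CMP  NZCV=0010
5: · MOVLE
6: · ADDEQ
7: ✓ CMP  NZCV=1001
8: ✓ MOVLS  r3←0x2f
9: ✓ ADDCC  r0←0x00
10: · MOVVC

EXEC = [2,8,9]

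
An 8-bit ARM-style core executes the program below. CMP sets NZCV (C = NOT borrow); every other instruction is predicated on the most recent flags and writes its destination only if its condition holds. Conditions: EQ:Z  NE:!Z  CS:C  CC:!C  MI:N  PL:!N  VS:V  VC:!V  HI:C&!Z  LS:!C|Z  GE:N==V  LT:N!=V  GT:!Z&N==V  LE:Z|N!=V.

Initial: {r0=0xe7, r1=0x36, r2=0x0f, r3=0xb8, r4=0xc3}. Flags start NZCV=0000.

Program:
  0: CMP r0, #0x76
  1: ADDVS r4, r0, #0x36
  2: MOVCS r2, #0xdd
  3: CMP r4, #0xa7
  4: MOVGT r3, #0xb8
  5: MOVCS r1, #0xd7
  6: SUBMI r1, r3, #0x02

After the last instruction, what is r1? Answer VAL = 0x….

VAL = 0x36

[0] flags=0011 → (cmp)
[1] flags=0011 VS?T → r4=0x1d
[2] flags=0011 CS?T → r2=0xdd
[3] flags=0000 → (cmp)
[4] flags=0000 GT?T → r3=0xb8
[5] flags=0000 CS?F → skip
[6] flags=0000 MI?F → skip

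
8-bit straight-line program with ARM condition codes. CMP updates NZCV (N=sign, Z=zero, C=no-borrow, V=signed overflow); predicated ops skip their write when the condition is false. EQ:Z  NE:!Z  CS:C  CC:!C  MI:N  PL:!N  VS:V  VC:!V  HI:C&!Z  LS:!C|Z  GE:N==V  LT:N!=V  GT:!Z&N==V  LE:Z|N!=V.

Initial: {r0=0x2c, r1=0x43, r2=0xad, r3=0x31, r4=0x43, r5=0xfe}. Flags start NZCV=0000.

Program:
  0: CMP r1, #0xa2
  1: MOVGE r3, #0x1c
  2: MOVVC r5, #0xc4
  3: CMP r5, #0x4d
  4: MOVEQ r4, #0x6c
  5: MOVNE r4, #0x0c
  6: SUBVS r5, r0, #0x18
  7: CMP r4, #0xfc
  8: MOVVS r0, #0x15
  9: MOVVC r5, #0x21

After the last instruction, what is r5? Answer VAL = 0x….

VAL = 0x21

[0] flags=1001 → (cmp)
[1] flags=1001 GE?T → r3=0x1c
[2] flags=1001 VC?F → skip
[3] flags=1010 → (cmp)
[4] flags=1010 EQ?F → skip
[5] flags=1010 NE?T → r4=0x0c
[6] flags=1010 VS?F → skip
[7] flags=0000 → (cmp)
[8] flags=0000 VS?F → skip
[9] flags=0000 VC?T → r5=0x21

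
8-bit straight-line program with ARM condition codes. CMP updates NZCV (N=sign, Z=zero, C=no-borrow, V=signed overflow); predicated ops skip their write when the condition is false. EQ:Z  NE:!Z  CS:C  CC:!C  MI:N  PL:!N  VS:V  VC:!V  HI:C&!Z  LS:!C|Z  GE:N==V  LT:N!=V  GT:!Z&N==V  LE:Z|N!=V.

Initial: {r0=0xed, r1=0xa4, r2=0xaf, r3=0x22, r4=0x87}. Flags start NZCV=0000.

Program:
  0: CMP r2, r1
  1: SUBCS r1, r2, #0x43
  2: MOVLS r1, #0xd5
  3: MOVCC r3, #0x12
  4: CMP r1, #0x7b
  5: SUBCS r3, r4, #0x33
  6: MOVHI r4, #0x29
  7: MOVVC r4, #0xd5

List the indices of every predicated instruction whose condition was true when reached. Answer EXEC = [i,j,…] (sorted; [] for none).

0: ✓ CMP  NZCV=0010
1: ✓ SUBCS  r1←0x6c
2: · MOVLS
3: · MOVCC
4: ✓ CMP  NZCV=1000
5: · SUBCS
6: · MOVHI
7: ✓ MOVVC  r4←0xd5

EXEC = [1,7]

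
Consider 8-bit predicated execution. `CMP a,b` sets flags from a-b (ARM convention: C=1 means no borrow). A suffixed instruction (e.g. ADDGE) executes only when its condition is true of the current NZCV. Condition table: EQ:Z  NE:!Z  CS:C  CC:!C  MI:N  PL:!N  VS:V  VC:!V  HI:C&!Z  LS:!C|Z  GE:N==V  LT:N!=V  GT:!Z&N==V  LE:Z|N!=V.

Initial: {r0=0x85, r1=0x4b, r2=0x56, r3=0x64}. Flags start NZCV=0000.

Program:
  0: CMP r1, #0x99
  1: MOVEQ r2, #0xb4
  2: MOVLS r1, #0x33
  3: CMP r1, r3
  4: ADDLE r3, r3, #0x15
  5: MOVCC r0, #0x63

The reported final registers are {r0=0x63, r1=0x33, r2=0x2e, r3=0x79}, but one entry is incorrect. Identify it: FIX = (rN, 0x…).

FIX = (r2, 0x56)

0: ✓ CMP  NZCV=1001
1: · MOVEQ
2: ✓ MOVLS  r1←0x33
3: ✓ CMP  NZCV=1000
4: ✓ ADDLE  r3←0x79
5: ✓ MOVCC  r0←0x63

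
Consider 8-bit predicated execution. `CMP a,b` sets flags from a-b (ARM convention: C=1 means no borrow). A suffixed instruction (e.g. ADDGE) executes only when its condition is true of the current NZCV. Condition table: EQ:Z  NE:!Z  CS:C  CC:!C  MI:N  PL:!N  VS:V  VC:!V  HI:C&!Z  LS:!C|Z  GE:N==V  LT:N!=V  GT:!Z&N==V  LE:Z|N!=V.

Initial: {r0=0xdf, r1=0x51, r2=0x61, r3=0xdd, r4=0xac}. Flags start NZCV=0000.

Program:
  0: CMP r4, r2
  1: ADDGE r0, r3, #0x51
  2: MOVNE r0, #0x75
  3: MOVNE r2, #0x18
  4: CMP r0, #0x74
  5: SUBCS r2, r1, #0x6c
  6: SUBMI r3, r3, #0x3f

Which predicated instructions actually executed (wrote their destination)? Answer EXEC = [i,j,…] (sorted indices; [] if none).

EXEC = [2,3,5]

0: ✓ CMP  NZCV=0011
1: · ADDGE
2: ✓ MOVNE  r0←0x75
3: ✓ MOVNE  r2←0x18
4: ✓ CMP  NZCV=0010
5: ✓ SUBCS  r2←0xe5
6: · SUBMI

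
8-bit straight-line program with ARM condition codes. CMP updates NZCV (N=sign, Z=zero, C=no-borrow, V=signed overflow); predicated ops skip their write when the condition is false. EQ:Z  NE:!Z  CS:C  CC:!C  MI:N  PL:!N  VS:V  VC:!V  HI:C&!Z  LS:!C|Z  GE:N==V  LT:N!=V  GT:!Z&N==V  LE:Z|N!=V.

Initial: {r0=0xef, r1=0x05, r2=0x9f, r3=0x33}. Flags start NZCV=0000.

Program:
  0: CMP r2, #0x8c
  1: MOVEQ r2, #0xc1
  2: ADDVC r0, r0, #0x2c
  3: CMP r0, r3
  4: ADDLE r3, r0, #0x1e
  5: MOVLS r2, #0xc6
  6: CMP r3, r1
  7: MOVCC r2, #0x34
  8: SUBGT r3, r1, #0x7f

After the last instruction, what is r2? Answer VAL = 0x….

VAL = 0xc6

0: ✓ CMP  NZCV=0010
1: · MOVEQ
2: ✓ ADDVC  r0←0x1b
3: ✓ CMP  NZCV=1000
4: ✓ ADDLE  r3←0x39
5: ✓ MOVLS  r2←0xc6
6: ✓ CMP  NZCV=0010
7: · MOVCC
8: ✓ SUBGT  r3←0x86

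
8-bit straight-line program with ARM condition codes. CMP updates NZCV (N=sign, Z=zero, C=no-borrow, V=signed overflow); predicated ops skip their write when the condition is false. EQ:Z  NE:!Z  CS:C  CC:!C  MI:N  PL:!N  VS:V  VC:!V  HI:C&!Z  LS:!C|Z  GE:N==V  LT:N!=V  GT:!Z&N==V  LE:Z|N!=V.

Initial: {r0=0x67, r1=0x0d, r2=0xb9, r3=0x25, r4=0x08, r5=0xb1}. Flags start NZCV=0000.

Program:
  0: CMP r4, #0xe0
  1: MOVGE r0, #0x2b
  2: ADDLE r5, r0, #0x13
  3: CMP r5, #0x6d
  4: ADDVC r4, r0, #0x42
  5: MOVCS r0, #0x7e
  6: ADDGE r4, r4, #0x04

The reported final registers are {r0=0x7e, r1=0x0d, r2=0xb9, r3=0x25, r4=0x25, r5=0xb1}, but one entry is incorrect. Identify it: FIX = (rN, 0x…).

0: ✓ CMP  NZCV=0000
1: ✓ MOVGE  r0←0x2b
2: · ADDLE
3: ✓ CMP  NZCV=0011
4: · ADDVC
5: ✓ MOVCS  r0←0x7e
6: · ADDGE

FIX = (r4, 0x08)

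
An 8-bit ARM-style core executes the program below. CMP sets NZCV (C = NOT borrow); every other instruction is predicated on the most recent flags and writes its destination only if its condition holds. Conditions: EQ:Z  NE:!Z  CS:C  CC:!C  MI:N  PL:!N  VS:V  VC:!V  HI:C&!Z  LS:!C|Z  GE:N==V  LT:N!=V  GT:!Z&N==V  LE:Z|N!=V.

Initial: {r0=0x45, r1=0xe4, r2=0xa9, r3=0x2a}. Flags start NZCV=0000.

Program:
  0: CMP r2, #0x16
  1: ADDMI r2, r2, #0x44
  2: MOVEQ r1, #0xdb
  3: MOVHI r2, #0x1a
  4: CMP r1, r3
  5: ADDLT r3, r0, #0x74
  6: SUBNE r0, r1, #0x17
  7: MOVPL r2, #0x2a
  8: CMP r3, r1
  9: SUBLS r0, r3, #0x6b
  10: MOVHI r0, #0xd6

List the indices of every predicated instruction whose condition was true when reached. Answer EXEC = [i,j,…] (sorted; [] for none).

EXEC = [1,3,5,6,9]

[0] flags=1010 → (cmp)
[1] flags=1010 MI?T → r2=0xed
[2] flags=1010 EQ?F → skip
[3] flags=1010 HI?T → r2=0x1a
[4] flags=1010 → (cmp)
[5] flags=1010 LT?T → r3=0xb9
[6] flags=1010 NE?T → r0=0xcd
[7] flags=1010 PL?F → skip
[8] flags=1000 → (cmp)
[9] flags=1000 LS?T → r0=0x4e
[10] flags=1000 HI?F → skip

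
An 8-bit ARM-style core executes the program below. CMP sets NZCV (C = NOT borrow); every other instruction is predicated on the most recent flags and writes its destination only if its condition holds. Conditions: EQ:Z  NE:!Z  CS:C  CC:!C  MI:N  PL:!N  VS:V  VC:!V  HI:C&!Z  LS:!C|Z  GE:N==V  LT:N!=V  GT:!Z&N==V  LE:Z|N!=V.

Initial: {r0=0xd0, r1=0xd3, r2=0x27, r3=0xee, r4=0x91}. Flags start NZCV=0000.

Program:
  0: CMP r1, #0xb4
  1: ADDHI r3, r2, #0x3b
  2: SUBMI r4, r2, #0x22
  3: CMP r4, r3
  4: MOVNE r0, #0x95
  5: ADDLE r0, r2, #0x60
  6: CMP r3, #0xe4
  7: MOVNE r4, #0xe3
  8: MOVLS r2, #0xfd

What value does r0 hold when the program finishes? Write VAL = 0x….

0: ✓ CMP  NZCV=0010
1: ✓ ADDHI  r3←0x62
2: · SUBMI
3: ✓ CMP  NZCV=0011
4: ✓ MOVNE  r0←0x95
5: ✓ ADDLE  r0←0x87
6: ✓ CMP  NZCV=0000
7: ✓ MOVNE  r4←0xe3
8: ✓ MOVLS  r2←0xfd

VAL = 0x87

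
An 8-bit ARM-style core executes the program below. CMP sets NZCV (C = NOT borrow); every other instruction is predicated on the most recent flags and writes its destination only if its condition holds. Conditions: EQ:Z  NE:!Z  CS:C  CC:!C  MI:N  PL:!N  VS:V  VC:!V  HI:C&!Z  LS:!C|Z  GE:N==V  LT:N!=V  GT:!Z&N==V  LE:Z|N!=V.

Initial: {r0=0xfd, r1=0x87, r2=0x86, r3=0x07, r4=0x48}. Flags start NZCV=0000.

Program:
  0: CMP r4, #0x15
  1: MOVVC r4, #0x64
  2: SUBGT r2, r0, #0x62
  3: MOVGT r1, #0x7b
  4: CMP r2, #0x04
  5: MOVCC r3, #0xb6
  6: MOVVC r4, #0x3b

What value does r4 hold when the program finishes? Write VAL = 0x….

0: ✓ CMP  NZCV=0010
1: ✓ MOVVC  r4←0x64
2: ✓ SUBGT  r2←0x9b
3: ✓ MOVGT  r1←0x7b
4: ✓ CMP  NZCV=1010
5: · MOVCC
6: ✓ MOVVC  r4←0x3b

VAL = 0x3b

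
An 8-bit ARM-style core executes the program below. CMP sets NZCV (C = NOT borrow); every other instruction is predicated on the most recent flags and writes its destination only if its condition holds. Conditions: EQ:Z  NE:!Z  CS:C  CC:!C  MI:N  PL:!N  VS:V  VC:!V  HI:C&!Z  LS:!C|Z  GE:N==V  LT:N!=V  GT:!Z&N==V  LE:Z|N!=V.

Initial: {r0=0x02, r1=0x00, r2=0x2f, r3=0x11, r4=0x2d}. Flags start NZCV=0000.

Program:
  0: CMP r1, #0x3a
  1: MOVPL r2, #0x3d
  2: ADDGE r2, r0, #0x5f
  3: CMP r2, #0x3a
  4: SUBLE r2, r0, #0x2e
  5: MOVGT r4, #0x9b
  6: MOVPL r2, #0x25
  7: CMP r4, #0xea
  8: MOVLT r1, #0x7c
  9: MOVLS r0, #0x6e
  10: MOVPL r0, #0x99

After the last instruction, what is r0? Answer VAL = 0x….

VAL = 0x99

0: ✓ CMP  NZCV=1000
1: · MOVPL
2: · ADDGE
3: ✓ CMP  NZCV=1000
4: ✓ SUBLE  r2←0xd4
5: · MOVGT
6: · MOVPL
7: ✓ CMP  NZCV=0000
8: · MOVLT
9: ✓ MOVLS  r0←0x6e
10: ✓ MOVPL  r0←0x99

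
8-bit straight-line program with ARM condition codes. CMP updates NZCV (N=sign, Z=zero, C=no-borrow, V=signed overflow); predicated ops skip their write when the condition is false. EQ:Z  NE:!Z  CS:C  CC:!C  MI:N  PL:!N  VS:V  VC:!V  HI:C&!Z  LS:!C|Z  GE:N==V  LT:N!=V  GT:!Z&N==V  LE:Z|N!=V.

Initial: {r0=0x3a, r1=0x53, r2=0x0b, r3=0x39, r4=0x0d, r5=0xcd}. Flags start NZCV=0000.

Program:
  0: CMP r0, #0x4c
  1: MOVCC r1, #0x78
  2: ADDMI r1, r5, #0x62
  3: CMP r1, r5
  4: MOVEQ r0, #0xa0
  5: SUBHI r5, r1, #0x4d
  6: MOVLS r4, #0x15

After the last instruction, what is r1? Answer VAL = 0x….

[0] flags=1000 → (cmp)
[1] flags=1000 CC?T → r1=0x78
[2] flags=1000 MI?T → r1=0x2f
[3] flags=0000 → (cmp)
[4] flags=0000 EQ?F → skip
[5] flags=0000 HI?F → skip
[6] flags=0000 LS?T → r4=0x15

VAL = 0x2f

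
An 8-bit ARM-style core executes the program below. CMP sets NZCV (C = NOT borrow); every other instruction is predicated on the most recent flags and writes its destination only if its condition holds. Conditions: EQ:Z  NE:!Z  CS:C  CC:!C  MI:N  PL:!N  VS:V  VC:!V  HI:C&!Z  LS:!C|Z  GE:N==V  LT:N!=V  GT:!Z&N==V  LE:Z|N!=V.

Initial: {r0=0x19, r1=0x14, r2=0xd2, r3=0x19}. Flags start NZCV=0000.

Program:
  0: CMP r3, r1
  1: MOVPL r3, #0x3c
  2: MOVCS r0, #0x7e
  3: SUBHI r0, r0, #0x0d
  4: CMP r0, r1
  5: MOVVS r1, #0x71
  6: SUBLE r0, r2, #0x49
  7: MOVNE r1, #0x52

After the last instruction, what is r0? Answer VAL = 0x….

VAL = 0x71

0: ✓ CMP  NZCV=0010
1: ✓ MOVPL  r3←0x3c
2: ✓ MOVCS  r0←0x7e
3: ✓ SUBHI  r0←0x71
4: ✓ CMP  NZCV=0010
5: · MOVVS
6: · SUBLE
7: ✓ MOVNE  r1←0x52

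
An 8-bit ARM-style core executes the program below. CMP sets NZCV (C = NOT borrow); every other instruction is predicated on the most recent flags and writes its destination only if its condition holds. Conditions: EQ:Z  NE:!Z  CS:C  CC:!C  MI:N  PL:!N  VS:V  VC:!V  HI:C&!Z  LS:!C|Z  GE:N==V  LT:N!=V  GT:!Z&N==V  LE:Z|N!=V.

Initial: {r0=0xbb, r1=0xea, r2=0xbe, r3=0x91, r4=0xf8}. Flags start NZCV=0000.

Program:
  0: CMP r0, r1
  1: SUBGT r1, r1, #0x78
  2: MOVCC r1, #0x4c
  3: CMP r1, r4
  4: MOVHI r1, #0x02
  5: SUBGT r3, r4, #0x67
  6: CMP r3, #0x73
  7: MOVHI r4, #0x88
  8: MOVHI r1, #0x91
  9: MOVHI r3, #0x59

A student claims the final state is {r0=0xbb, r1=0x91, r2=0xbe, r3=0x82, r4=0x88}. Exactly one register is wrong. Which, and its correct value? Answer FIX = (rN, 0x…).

FIX = (r3, 0x59)

[0] flags=1000 → (cmp)
[1] flags=1000 GT?F → skip
[2] flags=1000 CC?T → r1=0x4c
[3] flags=0000 → (cmp)
[4] flags=0000 HI?F → skip
[5] flags=0000 GT?T → r3=0x91
[6] flags=0011 → (cmp)
[7] flags=0011 HI?T → r4=0x88
[8] flags=0011 HI?T → r1=0x91
[9] flags=0011 HI?T → r3=0x59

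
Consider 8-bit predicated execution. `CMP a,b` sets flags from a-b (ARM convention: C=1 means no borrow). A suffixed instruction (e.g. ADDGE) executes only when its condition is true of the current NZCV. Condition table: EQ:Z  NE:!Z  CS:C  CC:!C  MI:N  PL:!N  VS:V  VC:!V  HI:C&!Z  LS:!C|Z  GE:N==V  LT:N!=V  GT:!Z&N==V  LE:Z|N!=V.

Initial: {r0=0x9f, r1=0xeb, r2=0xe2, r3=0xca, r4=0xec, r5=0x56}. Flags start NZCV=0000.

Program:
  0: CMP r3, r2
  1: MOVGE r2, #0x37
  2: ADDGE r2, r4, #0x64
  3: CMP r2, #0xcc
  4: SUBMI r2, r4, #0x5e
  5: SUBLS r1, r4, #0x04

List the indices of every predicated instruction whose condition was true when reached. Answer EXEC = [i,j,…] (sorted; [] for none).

EXEC = []

[0] flags=1000 → (cmp)
[1] flags=1000 GE?F → skip
[2] flags=1000 GE?F → skip
[3] flags=0010 → (cmp)
[4] flags=0010 MI?F → skip
[5] flags=0010 LS?F → skip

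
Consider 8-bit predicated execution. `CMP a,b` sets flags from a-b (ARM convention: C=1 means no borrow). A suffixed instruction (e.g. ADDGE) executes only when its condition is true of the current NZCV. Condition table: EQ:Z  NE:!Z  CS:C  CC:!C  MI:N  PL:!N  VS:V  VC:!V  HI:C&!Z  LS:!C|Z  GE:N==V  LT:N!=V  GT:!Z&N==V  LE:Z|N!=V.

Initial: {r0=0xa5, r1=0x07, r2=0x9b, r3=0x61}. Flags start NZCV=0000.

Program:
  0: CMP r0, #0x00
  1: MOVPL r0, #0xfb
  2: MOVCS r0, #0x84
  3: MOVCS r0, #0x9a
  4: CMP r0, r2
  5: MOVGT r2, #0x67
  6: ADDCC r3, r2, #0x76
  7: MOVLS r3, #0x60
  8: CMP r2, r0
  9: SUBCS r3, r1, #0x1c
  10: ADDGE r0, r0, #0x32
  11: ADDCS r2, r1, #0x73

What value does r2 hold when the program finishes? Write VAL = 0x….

VAL = 0x7a

[0] flags=1010 → (cmp)
[1] flags=1010 PL?F → skip
[2] flags=1010 CS?T → r0=0x84
[3] flags=1010 CS?T → r0=0x9a
[4] flags=1000 → (cmp)
[5] flags=1000 GT?F → skip
[6] flags=1000 CC?T → r3=0x11
[7] flags=1000 LS?T → r3=0x60
[8] flags=0010 → (cmp)
[9] flags=0010 CS?T → r3=0xeb
[10] flags=0010 GE?T → r0=0xcc
[11] flags=0010 CS?T → r2=0x7a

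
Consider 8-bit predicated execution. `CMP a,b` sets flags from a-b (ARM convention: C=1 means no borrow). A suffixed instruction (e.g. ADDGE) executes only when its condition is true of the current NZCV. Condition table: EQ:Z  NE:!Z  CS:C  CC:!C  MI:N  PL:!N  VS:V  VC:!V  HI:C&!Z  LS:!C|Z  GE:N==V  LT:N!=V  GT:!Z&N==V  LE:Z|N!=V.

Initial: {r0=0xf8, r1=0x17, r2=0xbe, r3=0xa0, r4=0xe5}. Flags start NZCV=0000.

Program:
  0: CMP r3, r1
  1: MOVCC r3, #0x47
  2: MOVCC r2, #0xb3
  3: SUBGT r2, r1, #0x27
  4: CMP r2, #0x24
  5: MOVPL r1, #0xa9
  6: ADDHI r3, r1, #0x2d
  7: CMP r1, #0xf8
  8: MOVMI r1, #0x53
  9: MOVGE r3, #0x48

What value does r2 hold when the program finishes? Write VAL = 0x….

[0] flags=1010 → (cmp)
[1] flags=1010 CC?F → skip
[2] flags=1010 CC?F → skip
[3] flags=1010 GT?F → skip
[4] flags=1010 → (cmp)
[5] flags=1010 PL?F → skip
[6] flags=1010 HI?T → r3=0x44
[7] flags=0000 → (cmp)
[8] flags=0000 MI?F → skip
[9] flags=0000 GE?T → r3=0x48

VAL = 0xbe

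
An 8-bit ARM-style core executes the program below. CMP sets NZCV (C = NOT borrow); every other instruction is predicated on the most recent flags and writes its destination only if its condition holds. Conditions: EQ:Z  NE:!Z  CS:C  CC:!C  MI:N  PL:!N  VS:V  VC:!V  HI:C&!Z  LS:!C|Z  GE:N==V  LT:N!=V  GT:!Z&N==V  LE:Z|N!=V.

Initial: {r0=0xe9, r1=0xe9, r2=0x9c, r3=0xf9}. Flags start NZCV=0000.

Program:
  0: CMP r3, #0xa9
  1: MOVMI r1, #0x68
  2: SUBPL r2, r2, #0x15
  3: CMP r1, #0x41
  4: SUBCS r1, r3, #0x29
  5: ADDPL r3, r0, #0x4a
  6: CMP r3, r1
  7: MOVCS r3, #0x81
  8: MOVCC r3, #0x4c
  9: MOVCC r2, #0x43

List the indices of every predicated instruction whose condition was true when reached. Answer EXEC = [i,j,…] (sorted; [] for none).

0: ✓ CMP  NZCV=0010
1: · MOVMI
2: ✓ SUBPL  r2←0x87
3: ✓ CMP  NZCV=1010
4: ✓ SUBCS  r1←0xd0
5: · ADDPL
6: ✓ CMP  NZCV=0010
7: ✓ MOVCS  r3←0x81
8: · MOVCC
9: · MOVCC

EXEC = [2,4,7]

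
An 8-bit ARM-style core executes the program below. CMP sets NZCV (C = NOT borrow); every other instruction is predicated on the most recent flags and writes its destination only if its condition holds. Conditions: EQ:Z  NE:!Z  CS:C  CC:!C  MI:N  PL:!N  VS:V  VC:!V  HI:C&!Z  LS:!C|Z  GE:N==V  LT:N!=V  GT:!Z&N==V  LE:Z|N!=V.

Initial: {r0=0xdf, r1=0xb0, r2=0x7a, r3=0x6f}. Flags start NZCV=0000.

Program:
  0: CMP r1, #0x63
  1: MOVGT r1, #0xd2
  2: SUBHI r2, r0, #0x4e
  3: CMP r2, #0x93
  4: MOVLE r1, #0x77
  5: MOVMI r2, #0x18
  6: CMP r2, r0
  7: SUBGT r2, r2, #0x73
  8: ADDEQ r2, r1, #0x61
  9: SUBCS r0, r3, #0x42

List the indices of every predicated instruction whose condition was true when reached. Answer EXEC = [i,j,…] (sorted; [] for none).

EXEC = [2,4,5,7]

0: ✓ CMP  NZCV=0011
1: · MOVGT
2: ✓ SUBHI  r2←0x91
3: ✓ CMP  NZCV=1000
4: ✓ MOVLE  r1←0x77
5: ✓ MOVMI  r2←0x18
6: ✓ CMP  NZCV=0000
7: ✓ SUBGT  r2←0xa5
8: · ADDEQ
9: · SUBCS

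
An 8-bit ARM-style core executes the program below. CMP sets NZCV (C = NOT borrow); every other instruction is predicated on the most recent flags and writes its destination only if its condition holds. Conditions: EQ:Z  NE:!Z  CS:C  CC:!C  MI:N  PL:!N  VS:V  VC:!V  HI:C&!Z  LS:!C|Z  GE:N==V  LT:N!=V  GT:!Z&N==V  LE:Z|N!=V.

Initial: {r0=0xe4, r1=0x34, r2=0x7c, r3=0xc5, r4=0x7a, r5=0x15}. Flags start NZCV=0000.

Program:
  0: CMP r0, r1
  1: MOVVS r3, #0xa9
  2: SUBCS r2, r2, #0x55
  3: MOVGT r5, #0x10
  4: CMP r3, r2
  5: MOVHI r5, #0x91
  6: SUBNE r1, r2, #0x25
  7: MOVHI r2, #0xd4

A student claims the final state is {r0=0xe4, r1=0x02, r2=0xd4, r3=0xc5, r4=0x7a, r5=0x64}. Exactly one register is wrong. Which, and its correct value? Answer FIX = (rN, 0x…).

FIX = (r5, 0x91)

[0] flags=1010 → (cmp)
[1] flags=1010 VS?F → skip
[2] flags=1010 CS?T → r2=0x27
[3] flags=1010 GT?F → skip
[4] flags=1010 → (cmp)
[5] flags=1010 HI?T → r5=0x91
[6] flags=1010 NE?T → r1=0x02
[7] flags=1010 HI?T → r2=0xd4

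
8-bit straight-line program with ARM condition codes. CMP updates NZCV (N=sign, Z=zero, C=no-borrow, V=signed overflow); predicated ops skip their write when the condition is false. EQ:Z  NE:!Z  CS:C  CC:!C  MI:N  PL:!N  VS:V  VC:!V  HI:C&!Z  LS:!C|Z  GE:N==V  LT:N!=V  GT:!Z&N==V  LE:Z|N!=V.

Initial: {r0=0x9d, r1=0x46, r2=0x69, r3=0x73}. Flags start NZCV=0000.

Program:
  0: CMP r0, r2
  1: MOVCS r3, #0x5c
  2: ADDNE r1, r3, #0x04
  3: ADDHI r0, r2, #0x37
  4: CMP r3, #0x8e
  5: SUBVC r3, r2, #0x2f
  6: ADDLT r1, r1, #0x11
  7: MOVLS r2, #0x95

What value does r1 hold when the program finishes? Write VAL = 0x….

VAL = 0x60

[0] flags=0011 → (cmp)
[1] flags=0011 CS?T → r3=0x5c
[2] flags=0011 NE?T → r1=0x60
[3] flags=0011 HI?T → r0=0xa0
[4] flags=1001 → (cmp)
[5] flags=1001 VC?F → skip
[6] flags=1001 LT?F → skip
[7] flags=1001 LS?T → r2=0x95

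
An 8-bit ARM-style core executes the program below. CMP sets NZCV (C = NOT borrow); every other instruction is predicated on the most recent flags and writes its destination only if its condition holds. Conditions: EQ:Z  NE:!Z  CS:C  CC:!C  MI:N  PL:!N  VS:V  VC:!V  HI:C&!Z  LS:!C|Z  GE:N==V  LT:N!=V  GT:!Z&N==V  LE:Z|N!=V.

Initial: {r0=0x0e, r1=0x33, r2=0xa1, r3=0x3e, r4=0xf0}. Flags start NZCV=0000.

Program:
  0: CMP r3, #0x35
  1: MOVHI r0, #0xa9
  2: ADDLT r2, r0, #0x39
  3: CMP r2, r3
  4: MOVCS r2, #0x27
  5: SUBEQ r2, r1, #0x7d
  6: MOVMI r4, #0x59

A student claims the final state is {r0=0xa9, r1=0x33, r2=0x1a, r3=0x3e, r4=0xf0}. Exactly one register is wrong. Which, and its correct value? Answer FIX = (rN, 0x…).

FIX = (r2, 0x27)

0: ✓ CMP  NZCV=0010
1: ✓ MOVHI  r0←0xa9
2: · ADDLT
3: ✓ CMP  NZCV=0011
4: ✓ MOVCS  r2←0x27
5: · SUBEQ
6: · MOVMI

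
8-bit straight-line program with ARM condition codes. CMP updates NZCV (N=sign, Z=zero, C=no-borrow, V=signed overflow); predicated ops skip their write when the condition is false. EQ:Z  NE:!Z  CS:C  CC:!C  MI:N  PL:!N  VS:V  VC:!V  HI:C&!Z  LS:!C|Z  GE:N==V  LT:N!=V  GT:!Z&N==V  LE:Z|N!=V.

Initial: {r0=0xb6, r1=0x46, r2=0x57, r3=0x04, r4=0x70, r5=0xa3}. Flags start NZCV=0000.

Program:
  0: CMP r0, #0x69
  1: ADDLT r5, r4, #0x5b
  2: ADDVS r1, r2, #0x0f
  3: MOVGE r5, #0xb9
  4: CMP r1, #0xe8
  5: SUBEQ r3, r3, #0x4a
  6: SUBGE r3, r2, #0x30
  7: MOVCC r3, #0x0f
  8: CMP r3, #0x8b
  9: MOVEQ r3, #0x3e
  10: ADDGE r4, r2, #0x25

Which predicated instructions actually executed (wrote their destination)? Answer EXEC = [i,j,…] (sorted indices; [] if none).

EXEC = [1,2,6,7,10]

0: ✓ CMP  NZCV=0011
1: ✓ ADDLT  r5←0xcb
2: ✓ ADDVS  r1←0x66
3: · MOVGE
4: ✓ CMP  NZCV=0000
5: · SUBEQ
6: ✓ SUBGE  r3←0x27
7: ✓ MOVCC  r3←0x0f
8: ✓ CMP  NZCV=1001
9: · MOVEQ
10: ✓ ADDGE  r4←0x7c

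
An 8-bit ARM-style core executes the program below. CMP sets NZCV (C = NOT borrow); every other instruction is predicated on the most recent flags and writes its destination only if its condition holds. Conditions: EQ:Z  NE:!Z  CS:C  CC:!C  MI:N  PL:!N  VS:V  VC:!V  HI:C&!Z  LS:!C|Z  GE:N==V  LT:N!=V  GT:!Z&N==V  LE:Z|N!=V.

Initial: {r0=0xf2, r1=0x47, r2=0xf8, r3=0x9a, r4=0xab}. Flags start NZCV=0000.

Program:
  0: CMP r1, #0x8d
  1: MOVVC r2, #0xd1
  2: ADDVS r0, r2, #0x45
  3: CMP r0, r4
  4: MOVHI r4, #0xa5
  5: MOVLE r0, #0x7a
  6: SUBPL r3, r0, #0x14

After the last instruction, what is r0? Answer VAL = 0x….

0: ✓ CMP  NZCV=1001
1: · MOVVC
2: ✓ ADDVS  r0←0x3d
3: ✓ CMP  NZCV=1001
4: · MOVHI
5: · MOVLE
6: · SUBPL

VAL = 0x3d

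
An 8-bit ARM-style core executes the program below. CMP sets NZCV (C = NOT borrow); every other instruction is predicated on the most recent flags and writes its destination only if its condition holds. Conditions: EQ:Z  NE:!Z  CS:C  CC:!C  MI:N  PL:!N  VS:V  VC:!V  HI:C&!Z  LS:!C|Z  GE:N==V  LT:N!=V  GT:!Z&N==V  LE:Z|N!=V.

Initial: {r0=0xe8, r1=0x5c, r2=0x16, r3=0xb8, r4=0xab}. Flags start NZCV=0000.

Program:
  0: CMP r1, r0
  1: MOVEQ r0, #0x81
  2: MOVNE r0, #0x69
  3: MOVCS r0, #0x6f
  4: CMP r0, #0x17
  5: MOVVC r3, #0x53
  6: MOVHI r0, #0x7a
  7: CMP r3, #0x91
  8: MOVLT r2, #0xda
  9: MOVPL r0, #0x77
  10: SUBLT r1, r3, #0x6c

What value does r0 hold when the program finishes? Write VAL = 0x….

[0] flags=0000 → (cmp)
[1] flags=0000 EQ?F → skip
[2] flags=0000 NE?T → r0=0x69
[3] flags=0000 CS?F → skip
[4] flags=0010 → (cmp)
[5] flags=0010 VC?T → r3=0x53
[6] flags=0010 HI?T → r0=0x7a
[7] flags=1001 → (cmp)
[8] flags=1001 LT?F → skip
[9] flags=1001 PL?F → skip
[10] flags=1001 LT?F → skip

VAL = 0x7a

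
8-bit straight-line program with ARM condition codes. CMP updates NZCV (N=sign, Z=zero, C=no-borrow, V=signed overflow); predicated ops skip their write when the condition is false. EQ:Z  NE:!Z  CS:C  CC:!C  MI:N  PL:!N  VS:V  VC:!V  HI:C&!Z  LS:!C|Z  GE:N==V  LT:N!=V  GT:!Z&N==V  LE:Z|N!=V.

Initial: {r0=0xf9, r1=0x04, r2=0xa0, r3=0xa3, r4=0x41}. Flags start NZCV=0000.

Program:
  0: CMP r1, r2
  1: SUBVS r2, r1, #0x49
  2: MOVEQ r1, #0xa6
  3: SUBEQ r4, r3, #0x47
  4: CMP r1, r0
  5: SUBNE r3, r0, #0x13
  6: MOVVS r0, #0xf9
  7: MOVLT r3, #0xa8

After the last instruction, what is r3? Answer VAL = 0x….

0: ✓ CMP  NZCV=0000
1: · SUBVS
2: · MOVEQ
3: · SUBEQ
4: ✓ CMP  NZCV=0000
5: ✓ SUBNE  r3←0xe6
6: · MOVVS
7: · MOVLT

VAL = 0xe6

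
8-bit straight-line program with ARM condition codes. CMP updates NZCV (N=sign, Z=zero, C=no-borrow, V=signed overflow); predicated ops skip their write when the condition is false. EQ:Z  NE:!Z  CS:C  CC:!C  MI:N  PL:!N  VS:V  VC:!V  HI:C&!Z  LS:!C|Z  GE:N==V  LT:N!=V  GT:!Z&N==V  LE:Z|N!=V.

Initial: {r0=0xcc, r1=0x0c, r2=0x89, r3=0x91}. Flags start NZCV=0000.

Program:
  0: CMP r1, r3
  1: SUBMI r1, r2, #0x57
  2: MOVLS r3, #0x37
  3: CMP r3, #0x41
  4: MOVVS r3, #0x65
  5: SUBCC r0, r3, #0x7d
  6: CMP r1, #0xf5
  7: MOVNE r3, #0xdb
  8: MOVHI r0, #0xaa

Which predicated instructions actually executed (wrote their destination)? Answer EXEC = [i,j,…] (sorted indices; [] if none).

EXEC = [2,5,7]

[0] flags=0000 → (cmp)
[1] flags=0000 MI?F → skip
[2] flags=0000 LS?T → r3=0x37
[3] flags=1000 → (cmp)
[4] flags=1000 VS?F → skip
[5] flags=1000 CC?T → r0=0xba
[6] flags=0000 → (cmp)
[7] flags=0000 NE?T → r3=0xdb
[8] flags=0000 HI?F → skip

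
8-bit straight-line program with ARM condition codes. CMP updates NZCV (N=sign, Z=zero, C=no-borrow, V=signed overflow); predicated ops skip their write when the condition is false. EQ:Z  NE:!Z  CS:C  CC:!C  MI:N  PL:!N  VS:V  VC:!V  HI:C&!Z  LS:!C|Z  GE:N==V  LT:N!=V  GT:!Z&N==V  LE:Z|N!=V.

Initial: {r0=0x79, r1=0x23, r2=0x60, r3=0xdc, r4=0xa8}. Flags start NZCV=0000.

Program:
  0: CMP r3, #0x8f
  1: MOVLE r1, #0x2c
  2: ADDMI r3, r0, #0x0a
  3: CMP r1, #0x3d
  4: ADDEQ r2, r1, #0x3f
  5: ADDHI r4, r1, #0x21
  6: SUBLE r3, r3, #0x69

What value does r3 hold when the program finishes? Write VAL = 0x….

[0] flags=0010 → (cmp)
[1] flags=0010 LE?F → skip
[2] flags=0010 MI?F → skip
[3] flags=1000 → (cmp)
[4] flags=1000 EQ?F → skip
[5] flags=1000 HI?F → skip
[6] flags=1000 LE?T → r3=0x73

VAL = 0x73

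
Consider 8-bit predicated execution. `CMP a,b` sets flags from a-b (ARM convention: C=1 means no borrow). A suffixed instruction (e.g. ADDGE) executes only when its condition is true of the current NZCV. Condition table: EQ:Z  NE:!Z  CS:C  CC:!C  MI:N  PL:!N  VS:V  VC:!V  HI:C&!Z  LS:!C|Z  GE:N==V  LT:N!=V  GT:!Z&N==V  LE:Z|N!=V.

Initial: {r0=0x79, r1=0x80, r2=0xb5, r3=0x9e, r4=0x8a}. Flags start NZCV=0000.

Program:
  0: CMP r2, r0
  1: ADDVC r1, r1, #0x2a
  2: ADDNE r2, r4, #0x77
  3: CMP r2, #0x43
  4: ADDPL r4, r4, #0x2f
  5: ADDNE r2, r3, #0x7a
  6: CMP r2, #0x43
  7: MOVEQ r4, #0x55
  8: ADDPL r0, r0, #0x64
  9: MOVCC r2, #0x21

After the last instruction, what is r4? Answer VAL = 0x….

VAL = 0x8a

[0] flags=0011 → (cmp)
[1] flags=0011 VC?F → skip
[2] flags=0011 NE?T → r2=0x01
[3] flags=1000 → (cmp)
[4] flags=1000 PL?F → skip
[5] flags=1000 NE?T → r2=0x18
[6] flags=1000 → (cmp)
[7] flags=1000 EQ?F → skip
[8] flags=1000 PL?F → skip
[9] flags=1000 CC?T → r2=0x21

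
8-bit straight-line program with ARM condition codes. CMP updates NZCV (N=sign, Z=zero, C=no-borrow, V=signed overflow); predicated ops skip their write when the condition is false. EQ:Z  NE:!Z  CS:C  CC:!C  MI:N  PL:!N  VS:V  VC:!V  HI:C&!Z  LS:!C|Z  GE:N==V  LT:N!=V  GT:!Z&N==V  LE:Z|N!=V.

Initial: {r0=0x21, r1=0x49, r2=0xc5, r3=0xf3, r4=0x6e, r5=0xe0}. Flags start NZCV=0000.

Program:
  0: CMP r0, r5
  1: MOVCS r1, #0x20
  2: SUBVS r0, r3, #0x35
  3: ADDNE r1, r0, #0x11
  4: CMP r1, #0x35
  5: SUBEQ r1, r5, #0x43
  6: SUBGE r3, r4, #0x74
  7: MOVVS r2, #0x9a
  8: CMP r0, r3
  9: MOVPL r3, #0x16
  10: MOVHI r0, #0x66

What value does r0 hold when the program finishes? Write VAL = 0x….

VAL = 0x21

0: ✓ CMP  NZCV=0000
1: · MOVCS
2: · SUBVS
3: ✓ ADDNE  r1←0x32
4: ✓ CMP  NZCV=1000
5: · SUBEQ
6: · SUBGE
7: · MOVVS
8: ✓ CMP  NZCV=0000
9: ✓ MOVPL  r3←0x16
10: · MOVHI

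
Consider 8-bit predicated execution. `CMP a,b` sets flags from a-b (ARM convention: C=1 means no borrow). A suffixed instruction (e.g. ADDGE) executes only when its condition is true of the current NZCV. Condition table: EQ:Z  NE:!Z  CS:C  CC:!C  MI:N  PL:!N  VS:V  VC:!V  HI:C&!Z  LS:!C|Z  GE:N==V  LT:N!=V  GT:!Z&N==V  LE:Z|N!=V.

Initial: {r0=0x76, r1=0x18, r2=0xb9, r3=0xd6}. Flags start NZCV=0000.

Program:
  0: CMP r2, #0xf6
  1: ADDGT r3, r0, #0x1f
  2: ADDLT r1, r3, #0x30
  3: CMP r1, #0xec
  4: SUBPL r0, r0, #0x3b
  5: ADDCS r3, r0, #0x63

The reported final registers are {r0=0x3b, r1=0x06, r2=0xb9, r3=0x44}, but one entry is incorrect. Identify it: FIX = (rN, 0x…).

FIX = (r3, 0xd6)

[0] flags=1000 → (cmp)
[1] flags=1000 GT?F → skip
[2] flags=1000 LT?T → r1=0x06
[3] flags=0000 → (cmp)
[4] flags=0000 PL?T → r0=0x3b
[5] flags=0000 CS?F → skip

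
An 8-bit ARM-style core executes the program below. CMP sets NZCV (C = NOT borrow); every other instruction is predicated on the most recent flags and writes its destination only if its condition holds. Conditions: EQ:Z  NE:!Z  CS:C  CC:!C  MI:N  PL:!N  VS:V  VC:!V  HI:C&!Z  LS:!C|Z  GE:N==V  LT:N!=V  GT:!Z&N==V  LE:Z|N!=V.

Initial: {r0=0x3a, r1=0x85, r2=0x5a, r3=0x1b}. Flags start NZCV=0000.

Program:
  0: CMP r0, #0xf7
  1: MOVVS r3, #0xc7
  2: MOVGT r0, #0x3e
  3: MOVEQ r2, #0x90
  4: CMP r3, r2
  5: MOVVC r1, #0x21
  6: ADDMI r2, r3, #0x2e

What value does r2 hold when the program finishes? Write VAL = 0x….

VAL = 0x49

0: ✓ CMP  NZCV=0000
1: · MOVVS
2: ✓ MOVGT  r0←0x3e
3: · MOVEQ
4: ✓ CMP  NZCV=1000
5: ✓ MOVVC  r1←0x21
6: ✓ ADDMI  r2←0x49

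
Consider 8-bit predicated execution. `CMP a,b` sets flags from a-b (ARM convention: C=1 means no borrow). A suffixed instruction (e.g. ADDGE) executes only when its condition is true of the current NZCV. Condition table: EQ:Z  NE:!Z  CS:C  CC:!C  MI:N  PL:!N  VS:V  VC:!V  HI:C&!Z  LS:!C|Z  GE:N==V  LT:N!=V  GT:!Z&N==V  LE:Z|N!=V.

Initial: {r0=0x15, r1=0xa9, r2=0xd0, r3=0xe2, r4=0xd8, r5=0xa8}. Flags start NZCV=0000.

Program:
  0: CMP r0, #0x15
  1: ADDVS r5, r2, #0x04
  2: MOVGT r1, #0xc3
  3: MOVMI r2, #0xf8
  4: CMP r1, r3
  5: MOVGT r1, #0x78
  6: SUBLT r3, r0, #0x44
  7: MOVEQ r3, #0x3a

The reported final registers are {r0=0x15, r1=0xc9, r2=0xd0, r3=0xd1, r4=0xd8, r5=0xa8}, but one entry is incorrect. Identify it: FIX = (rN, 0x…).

[0] flags=0110 → (cmp)
[1] flags=0110 VS?F → skip
[2] flags=0110 GT?F → skip
[3] flags=0110 MI?F → skip
[4] flags=1000 → (cmp)
[5] flags=1000 GT?F → skip
[6] flags=1000 LT?T → r3=0xd1
[7] flags=1000 EQ?F → skip

FIX = (r1, 0xa9)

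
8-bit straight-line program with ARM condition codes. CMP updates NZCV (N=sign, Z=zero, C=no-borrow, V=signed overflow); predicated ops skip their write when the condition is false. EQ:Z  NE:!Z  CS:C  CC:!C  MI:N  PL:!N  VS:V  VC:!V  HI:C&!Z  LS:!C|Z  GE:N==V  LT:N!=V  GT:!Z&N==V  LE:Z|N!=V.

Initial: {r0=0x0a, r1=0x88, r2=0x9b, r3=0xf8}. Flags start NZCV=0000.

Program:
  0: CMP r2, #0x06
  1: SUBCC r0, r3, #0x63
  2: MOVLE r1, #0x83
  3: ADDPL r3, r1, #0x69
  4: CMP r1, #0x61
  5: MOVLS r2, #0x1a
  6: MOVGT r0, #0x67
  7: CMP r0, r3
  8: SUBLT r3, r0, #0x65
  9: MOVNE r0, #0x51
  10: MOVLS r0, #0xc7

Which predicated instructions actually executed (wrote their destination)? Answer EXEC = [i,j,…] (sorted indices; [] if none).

0: ✓ CMP  NZCV=1010
1: · SUBCC
2: ✓ MOVLE  r1←0x83
3: · ADDPL
4: ✓ CMP  NZCV=0011
5: · MOVLS
6: · MOVGT
7: ✓ CMP  NZCV=0000
8: · SUBLT
9: ✓ MOVNE  r0←0x51
10: ✓ MOVLS  r0←0xc7

EXEC = [2,9,10]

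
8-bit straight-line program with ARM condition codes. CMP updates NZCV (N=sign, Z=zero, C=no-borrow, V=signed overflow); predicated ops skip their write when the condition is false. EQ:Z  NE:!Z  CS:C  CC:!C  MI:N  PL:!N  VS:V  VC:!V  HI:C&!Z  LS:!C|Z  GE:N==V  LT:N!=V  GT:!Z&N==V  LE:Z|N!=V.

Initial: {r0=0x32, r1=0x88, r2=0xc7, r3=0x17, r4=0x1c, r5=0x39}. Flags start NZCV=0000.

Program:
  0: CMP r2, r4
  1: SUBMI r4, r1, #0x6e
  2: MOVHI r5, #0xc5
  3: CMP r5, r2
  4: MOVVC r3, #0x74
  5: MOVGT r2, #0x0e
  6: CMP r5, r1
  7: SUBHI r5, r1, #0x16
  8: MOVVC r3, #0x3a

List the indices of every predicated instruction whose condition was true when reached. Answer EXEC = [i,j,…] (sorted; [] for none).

EXEC = [1,2,4,7,8]

[0] flags=1010 → (cmp)
[1] flags=1010 MI?T → r4=0x1a
[2] flags=1010 HI?T → r5=0xc5
[3] flags=1000 → (cmp)
[4] flags=1000 VC?T → r3=0x74
[5] flags=1000 GT?F → skip
[6] flags=0010 → (cmp)
[7] flags=0010 HI?T → r5=0x72
[8] flags=0010 VC?T → r3=0x3a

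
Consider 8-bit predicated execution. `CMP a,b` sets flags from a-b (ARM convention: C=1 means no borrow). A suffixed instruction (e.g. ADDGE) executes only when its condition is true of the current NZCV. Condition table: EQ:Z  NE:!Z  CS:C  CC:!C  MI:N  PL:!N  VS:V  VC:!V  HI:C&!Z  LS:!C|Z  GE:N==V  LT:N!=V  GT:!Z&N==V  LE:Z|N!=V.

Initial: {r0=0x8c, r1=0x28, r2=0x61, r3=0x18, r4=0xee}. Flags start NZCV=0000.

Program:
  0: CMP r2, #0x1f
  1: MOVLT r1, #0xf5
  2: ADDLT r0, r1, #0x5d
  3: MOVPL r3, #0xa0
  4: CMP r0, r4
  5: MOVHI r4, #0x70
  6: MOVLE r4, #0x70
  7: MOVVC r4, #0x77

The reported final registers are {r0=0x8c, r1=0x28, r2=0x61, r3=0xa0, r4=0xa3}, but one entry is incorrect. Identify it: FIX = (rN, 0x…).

0: ✓ CMP  NZCV=0010
1: · MOVLT
2: · ADDLT
3: ✓ MOVPL  r3←0xa0
4: ✓ CMP  NZCV=1000
5: · MOVHI
6: ✓ MOVLE  r4←0x70
7: ✓ MOVVC  r4←0x77

FIX = (r4, 0x77)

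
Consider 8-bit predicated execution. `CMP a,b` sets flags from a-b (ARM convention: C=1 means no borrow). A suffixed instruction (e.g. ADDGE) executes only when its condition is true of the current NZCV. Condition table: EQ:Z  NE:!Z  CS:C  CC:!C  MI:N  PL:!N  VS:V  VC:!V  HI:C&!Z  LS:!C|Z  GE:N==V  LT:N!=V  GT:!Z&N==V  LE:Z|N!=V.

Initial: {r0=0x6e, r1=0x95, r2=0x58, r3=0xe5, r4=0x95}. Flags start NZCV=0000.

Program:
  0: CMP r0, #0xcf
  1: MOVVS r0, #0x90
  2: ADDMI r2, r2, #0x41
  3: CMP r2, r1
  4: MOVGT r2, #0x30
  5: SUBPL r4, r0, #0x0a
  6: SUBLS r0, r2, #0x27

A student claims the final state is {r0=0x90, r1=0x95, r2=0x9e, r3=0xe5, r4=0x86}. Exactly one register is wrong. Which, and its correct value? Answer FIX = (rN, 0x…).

FIX = (r2, 0x30)

[0] flags=1001 → (cmp)
[1] flags=1001 VS?T → r0=0x90
[2] flags=1001 MI?T → r2=0x99
[3] flags=0010 → (cmp)
[4] flags=0010 GT?T → r2=0x30
[5] flags=0010 PL?T → r4=0x86
[6] flags=0010 LS?F → skip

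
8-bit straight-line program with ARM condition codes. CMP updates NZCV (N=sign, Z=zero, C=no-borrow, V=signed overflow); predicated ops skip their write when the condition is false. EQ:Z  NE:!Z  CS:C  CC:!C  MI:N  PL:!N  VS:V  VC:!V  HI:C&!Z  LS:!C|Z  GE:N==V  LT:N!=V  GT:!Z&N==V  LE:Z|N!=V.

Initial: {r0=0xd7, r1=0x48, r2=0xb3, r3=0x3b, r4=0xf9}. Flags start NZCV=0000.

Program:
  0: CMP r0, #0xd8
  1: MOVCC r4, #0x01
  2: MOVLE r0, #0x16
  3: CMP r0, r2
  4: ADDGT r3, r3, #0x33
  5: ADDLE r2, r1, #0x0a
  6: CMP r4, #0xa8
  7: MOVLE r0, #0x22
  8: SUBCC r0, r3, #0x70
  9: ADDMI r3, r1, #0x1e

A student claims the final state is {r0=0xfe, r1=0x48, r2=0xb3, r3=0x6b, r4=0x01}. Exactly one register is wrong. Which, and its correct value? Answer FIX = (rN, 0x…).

[0] flags=1000 → (cmp)
[1] flags=1000 CC?T → r4=0x01
[2] flags=1000 LE?T → r0=0x16
[3] flags=0000 → (cmp)
[4] flags=0000 GT?T → r3=0x6e
[5] flags=0000 LE?F → skip
[6] flags=0000 → (cmp)
[7] flags=0000 LE?F → skip
[8] flags=0000 CC?T → r0=0xfe
[9] flags=0000 MI?F → skip

FIX = (r3, 0x6e)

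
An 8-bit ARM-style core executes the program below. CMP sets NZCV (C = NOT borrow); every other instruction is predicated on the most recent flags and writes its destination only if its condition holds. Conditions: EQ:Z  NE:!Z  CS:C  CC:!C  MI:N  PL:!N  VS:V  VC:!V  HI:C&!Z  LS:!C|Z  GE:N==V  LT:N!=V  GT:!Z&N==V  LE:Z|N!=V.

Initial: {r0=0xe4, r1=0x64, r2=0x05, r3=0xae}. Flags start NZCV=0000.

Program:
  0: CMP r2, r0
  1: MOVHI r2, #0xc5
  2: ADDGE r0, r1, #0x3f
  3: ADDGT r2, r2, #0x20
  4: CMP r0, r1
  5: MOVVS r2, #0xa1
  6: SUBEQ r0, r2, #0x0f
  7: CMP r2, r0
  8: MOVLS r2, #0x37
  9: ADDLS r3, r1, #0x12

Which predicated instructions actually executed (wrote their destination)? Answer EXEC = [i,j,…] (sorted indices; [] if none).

EXEC = [2,3,5,8,9]

0: ✓ CMP  NZCV=0000
1: · MOVHI
2: ✓ ADDGE  r0←0xa3
3: ✓ ADDGT  r2←0x25
4: ✓ CMP  NZCV=0011
5: ✓ MOVVS  r2←0xa1
6: · SUBEQ
7: ✓ CMP  NZCV=1000
8: ✓ MOVLS  r2←0x37
9: ✓ ADDLS  r3←0x76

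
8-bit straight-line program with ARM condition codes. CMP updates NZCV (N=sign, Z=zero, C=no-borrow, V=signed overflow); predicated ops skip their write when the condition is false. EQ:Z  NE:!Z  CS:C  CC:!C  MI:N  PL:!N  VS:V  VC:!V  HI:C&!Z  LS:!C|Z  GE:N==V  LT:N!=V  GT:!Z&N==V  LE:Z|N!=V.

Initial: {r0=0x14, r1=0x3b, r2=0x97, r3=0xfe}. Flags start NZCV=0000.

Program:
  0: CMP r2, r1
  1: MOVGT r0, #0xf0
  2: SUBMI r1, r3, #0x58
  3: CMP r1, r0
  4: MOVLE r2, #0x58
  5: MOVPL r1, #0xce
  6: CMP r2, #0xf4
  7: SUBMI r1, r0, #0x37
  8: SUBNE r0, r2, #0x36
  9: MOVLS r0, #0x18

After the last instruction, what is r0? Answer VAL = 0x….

[0] flags=0011 → (cmp)
[1] flags=0011 GT?F → skip
[2] flags=0011 MI?F → skip
[3] flags=0010 → (cmp)
[4] flags=0010 LE?F → skip
[5] flags=0010 PL?T → r1=0xce
[6] flags=1000 → (cmp)
[7] flags=1000 MI?T → r1=0xdd
[8] flags=1000 NE?T → r0=0x61
[9] flags=1000 LS?T → r0=0x18

VAL = 0x18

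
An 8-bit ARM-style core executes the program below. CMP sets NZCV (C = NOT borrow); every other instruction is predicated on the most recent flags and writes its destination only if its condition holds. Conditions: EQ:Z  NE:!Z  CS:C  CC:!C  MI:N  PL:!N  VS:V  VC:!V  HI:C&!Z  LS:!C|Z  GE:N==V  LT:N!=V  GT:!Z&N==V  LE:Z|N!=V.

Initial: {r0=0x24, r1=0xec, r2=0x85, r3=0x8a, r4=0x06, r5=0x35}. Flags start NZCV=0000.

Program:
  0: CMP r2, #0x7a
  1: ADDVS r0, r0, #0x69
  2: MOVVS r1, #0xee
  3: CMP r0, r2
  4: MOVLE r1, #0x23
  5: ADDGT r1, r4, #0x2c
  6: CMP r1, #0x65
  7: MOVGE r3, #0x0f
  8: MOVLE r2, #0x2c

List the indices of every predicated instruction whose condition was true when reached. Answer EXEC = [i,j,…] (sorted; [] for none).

0: ✓ CMP  NZCV=0011
1: ✓ ADDVS  r0←0x8d
2: ✓ MOVVS  r1←0xee
3: ✓ CMP  NZCV=0010
4: · MOVLE
5: ✓ ADDGT  r1←0x32
6: ✓ CMP  NZCV=1000
7: · MOVGE
8: ✓ MOVLE  r2←0x2c

EXEC = [1,2,5,8]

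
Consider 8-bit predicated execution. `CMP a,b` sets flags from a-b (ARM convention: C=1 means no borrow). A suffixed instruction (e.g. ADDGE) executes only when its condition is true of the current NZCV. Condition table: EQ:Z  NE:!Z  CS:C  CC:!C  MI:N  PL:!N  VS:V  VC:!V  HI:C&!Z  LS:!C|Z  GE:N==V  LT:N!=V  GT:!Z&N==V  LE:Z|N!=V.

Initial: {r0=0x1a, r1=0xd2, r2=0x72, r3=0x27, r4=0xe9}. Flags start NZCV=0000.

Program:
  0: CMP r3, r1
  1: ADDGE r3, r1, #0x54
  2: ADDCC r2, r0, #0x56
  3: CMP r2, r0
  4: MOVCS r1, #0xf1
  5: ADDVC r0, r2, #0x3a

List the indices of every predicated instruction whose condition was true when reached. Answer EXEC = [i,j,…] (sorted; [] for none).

[0] flags=0000 → (cmp)
[1] flags=0000 GE?T → r3=0x26
[2] flags=0000 CC?T → r2=0x70
[3] flags=0010 → (cmp)
[4] flags=0010 CS?T → r1=0xf1
[5] flags=0010 VC?T → r0=0xaa

EXEC = [1,2,4,5]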